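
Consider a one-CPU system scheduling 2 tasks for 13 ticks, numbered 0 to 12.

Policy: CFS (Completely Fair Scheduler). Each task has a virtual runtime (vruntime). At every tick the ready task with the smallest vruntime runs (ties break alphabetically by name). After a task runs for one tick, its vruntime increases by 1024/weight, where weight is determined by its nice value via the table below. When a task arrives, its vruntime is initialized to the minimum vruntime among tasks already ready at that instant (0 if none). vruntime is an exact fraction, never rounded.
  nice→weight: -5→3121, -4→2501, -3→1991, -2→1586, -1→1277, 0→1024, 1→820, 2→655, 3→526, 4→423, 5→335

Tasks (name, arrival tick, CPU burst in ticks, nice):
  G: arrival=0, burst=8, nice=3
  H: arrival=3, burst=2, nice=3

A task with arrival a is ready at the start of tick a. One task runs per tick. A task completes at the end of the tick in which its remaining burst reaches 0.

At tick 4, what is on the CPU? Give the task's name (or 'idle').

t=0: vr[G=0] → run G
t=1: vr[G=512/263] → run G
t=2: vr[G=1024/263] → run G
t=3: vr[G=1536/263 H=1536/263] → run G
t=4: vr[G=2048/263 H=1536/263] → run H
t=5: vr[G=2048/263 H=2048/263] → run G
t=6: vr[G=2560/263 H=2048/263] → run H
t=7: vr[G=2560/263] → run G
t=8: vr[G=3072/263] → run G
t=9: vr[G=3584/263] → run G
t=10: (idle)
t=11: (idle)
t=12: (idle)

running at tick 4 = H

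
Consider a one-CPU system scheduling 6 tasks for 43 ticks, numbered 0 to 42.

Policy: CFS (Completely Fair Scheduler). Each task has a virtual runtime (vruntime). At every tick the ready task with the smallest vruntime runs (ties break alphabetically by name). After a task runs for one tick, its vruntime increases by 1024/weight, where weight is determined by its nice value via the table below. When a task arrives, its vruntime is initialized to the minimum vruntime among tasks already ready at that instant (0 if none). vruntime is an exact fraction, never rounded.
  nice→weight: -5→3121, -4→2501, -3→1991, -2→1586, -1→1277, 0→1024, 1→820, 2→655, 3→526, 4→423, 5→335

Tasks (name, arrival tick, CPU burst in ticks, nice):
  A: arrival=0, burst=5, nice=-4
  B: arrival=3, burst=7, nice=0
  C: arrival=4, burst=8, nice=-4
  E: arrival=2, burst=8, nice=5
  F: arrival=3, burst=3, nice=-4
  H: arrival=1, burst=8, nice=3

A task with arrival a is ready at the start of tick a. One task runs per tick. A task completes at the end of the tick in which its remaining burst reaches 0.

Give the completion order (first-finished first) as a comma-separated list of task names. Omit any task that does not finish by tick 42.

completion order = F, A, C, B, H, E

t=0: vr[A=0] → run A
t=1: vr[A=1024/2501 H=1024/2501] → run A
t=2: vr[A=2048/2501 E=1024/2501 H=1024/2501] → run E
t=3: vr[A=2048/2501 B=1024/2501 E=2904064/837835 F=1024/2501 H=1024/2501] → run B
t=4: vr[A=2048/2501 B=3525/2501 C=1024/2501 E=2904064/837835 F=1024/2501 H=1024/2501] → run C
t=5: vr[A=2048/2501 B=3525/2501 C=2048/2501 E=2904064/837835 F=1024/2501 H=1024/2501] → run F
t=6: vr[A=2048/2501 B=3525/2501 C=2048/2501 E=2904064/837835 F=2048/2501 H=1024/2501] → run H
t=7: vr[A=2048/2501 B=3525/2501 C=2048/2501 E=2904064/837835 F=2048/2501 H=1549824/657763] → run A
t=8: vr[A=3072/2501 B=3525/2501 C=2048/2501 E=2904064/837835 F=2048/2501 H=1549824/657763] → run C
t=9: vr[A=3072/2501 B=3525/2501 C=3072/2501 E=2904064/837835 F=2048/2501 H=1549824/657763] → run F
t=10: vr[A=3072/2501 B=3525/2501 C=3072/2501 E=2904064/837835 F=3072/2501 H=1549824/657763] → run A
t=11: vr[A=4096/2501 B=3525/2501 C=3072/2501 E=2904064/837835 F=3072/2501 H=1549824/657763] → run C
t=12: vr[A=4096/2501 B=3525/2501 C=4096/2501 E=2904064/837835 F=3072/2501 H=1549824/657763] → run F
t=13: vr[A=4096/2501 B=3525/2501 C=4096/2501 E=2904064/837835 H=1549824/657763] → run B
t=14: vr[A=4096/2501 B=6026/2501 C=4096/2501 E=2904064/837835 H=1549824/657763] → run A
t=15: vr[B=6026/2501 C=4096/2501 E=2904064/837835 H=1549824/657763] → run C
t=16: vr[B=6026/2501 C=5120/2501 E=2904064/837835 H=1549824/657763] → run C
t=17: vr[B=6026/2501 C=6144/2501 E=2904064/837835 H=1549824/657763] → run H
t=18: vr[B=6026/2501 C=6144/2501 E=2904064/837835 H=2830336/657763] → run B
t=19: vr[B=8527/2501 C=6144/2501 E=2904064/837835 H=2830336/657763] → run C
t=20: vr[B=8527/2501 C=7168/2501 E=2904064/837835 H=2830336/657763] → run C
t=21: vr[B=8527/2501 C=8192/2501 E=2904064/837835 H=2830336/657763] → run C
t=22: vr[B=8527/2501 E=2904064/837835 H=2830336/657763] → run B
t=23: vr[B=11028/2501 E=2904064/837835 H=2830336/657763] → run E
t=24: vr[B=11028/2501 E=5465088/837835 H=2830336/657763] → run H
t=25: vr[B=11028/2501 E=5465088/837835 H=4110848/657763] → run B
t=26: vr[B=13529/2501 E=5465088/837835 H=4110848/657763] → run B
t=27: vr[B=16030/2501 E=5465088/837835 H=4110848/657763] → run H
t=28: vr[B=16030/2501 E=5465088/837835 H=5391360/657763] → run B
t=29: vr[E=5465088/837835 H=5391360/657763] → run E
t=30: vr[E=8026112/837835 H=5391360/657763] → run H
t=31: vr[E=8026112/837835 H=6671872/657763] → run E
t=32: vr[E=10587136/837835 H=6671872/657763] → run H
t=33: vr[E=10587136/837835 H=7952384/657763] → run H
t=34: vr[E=10587136/837835 H=9232896/657763] → run E
t=35: vr[E=2629632/167567 H=9232896/657763] → run H
t=36: vr[E=2629632/167567] → run E
t=37: vr[E=15709184/837835] → run E
t=38: vr[E=18270208/837835] → run E
t=39: (idle)
t=40: (idle)
t=41: (idle)
t=42: (idle)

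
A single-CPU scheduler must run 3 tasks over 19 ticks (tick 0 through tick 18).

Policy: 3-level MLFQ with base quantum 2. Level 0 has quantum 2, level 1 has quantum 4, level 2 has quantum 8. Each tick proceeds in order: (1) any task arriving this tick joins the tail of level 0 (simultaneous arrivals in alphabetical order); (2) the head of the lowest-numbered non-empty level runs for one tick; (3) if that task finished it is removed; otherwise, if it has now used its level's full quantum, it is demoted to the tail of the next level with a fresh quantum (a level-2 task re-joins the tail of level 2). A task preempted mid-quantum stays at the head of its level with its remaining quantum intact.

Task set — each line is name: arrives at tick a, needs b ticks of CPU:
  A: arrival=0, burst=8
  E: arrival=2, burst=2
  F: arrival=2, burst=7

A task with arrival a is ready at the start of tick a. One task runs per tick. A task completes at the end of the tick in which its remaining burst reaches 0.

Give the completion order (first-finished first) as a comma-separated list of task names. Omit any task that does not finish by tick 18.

completion order = E, A, F

t=0: L0/L1/L2 = A/-/- → run A
t=1: L0/L1/L2 = A/-/- → run A
t=2: L0/L1/L2 = EF/A/- → run E
t=3: L0/L1/L2 = EF/A/- → run E
t=4: L0/L1/L2 = F/A/- → run F
t=5: L0/L1/L2 = F/A/- → run F
t=6: L0/L1/L2 = -/AF/- → run A
t=7: L0/L1/L2 = -/AF/- → run A
t=8: L0/L1/L2 = -/AF/- → run A
t=9: L0/L1/L2 = -/AF/- → run A
t=10: L0/L1/L2 = -/F/A → run F
t=11: L0/L1/L2 = -/F/A → run F
t=12: L0/L1/L2 = -/F/A → run F
t=13: L0/L1/L2 = -/F/A → run F
t=14: L0/L1/L2 = -/-/AF → run A
t=15: L0/L1/L2 = -/-/AF → run A
t=16: L0/L1/L2 = -/-/F → run F
t=17: (idle)
t=18: (idle)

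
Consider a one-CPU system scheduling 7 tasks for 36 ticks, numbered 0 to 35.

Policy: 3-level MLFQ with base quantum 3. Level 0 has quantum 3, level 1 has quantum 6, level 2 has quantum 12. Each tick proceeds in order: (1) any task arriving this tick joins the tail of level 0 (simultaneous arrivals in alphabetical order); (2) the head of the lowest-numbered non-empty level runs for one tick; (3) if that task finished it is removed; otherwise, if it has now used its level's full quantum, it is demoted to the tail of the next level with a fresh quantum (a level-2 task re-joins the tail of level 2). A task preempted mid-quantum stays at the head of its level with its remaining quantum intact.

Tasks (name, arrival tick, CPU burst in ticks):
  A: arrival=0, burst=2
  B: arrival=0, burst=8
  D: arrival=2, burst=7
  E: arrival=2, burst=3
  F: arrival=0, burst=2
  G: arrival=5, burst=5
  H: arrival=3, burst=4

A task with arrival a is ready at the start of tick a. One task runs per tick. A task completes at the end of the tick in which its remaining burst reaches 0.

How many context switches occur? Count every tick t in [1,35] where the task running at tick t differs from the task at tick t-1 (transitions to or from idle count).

t=0: L0/L1/L2 = ABF/-/- → run A
t=1: L0/L1/L2 = ABF/-/- → run A
t=2: L0/L1/L2 = BFDE/-/- → run B
t=3: L0/L1/L2 = BFDEH/-/- → run B
t=4: L0/L1/L2 = BFDEH/-/- → run B
t=5: L0/L1/L2 = FDEHG/B/- → run F
t=6: L0/L1/L2 = FDEHG/B/- → run F
t=7: L0/L1/L2 = DEHG/B/- → run D
t=8: L0/L1/L2 = DEHG/B/- → run D
t=9: L0/L1/L2 = DEHG/B/- → run D
t=10: L0/L1/L2 = EHG/BD/- → run E
t=11: L0/L1/L2 = EHG/BD/- → run E
t=12: L0/L1/L2 = EHG/BD/- → run E
t=13: L0/L1/L2 = HG/BD/- → run H
t=14: L0/L1/L2 = HG/BD/- → run H
t=15: L0/L1/L2 = HG/BD/- → run H
t=16: L0/L1/L2 = G/BDH/- → run G
t=17: L0/L1/L2 = G/BDH/- → run G
t=18: L0/L1/L2 = G/BDH/- → run G
t=19: L0/L1/L2 = -/BDHG/- → run B
t=20: L0/L1/L2 = -/BDHG/- → run B
t=21: L0/L1/L2 = -/BDHG/- → run B
t=22: L0/L1/L2 = -/BDHG/- → run B
t=23: L0/L1/L2 = -/BDHG/- → run B
t=24: L0/L1/L2 = -/DHG/- → run D
t=25: L0/L1/L2 = -/DHG/- → run D
t=26: L0/L1/L2 = -/DHG/- → run D
t=27: L0/L1/L2 = -/DHG/- → run D
t=28: L0/L1/L2 = -/HG/- → run H
t=29: L0/L1/L2 = -/G/- → run G
t=30: L0/L1/L2 = -/G/- → run G
t=31: (idle)
t=32: (idle)
t=33: (idle)
t=34: (idle)
t=35: (idle)

context switches = 11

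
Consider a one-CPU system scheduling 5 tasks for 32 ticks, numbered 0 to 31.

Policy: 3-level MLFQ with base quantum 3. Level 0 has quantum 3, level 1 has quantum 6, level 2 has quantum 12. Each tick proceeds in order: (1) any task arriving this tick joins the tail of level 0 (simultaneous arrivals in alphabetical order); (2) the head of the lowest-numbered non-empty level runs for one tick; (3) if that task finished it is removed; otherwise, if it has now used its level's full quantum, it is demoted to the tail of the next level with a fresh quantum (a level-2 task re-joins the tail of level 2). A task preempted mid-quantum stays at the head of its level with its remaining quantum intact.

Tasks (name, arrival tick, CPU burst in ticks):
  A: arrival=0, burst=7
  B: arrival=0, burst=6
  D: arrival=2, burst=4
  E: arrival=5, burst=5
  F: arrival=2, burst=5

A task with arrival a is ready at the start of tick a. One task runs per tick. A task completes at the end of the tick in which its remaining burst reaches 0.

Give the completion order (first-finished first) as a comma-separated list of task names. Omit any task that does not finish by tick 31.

completion order = A, B, D, F, E

t=0: L0/L1/L2 = AB/-/- → run A
t=1: L0/L1/L2 = AB/-/- → run A
t=2: L0/L1/L2 = ABDF/-/- → run A
t=3: L0/L1/L2 = BDF/A/- → run B
t=4: L0/L1/L2 = BDF/A/- → run B
t=5: L0/L1/L2 = BDFE/A/- → run B
t=6: L0/L1/L2 = DFE/AB/- → run D
t=7: L0/L1/L2 = DFE/AB/- → run D
t=8: L0/L1/L2 = DFE/AB/- → run D
t=9: L0/L1/L2 = FE/ABD/- → run F
t=10: L0/L1/L2 = FE/ABD/- → run F
t=11: L0/L1/L2 = FE/ABD/- → run F
t=12: L0/L1/L2 = E/ABDF/- → run E
t=13: L0/L1/L2 = E/ABDF/- → run E
t=14: L0/L1/L2 = E/ABDF/- → run E
t=15: L0/L1/L2 = -/ABDFE/- → run A
t=16: L0/L1/L2 = -/ABDFE/- → run A
t=17: L0/L1/L2 = -/ABDFE/- → run A
t=18: L0/L1/L2 = -/ABDFE/- → run A
t=19: L0/L1/L2 = -/BDFE/- → run B
t=20: L0/L1/L2 = -/BDFE/- → run B
t=21: L0/L1/L2 = -/BDFE/- → run B
t=22: L0/L1/L2 = -/DFE/- → run D
t=23: L0/L1/L2 = -/FE/- → run F
t=24: L0/L1/L2 = -/FE/- → run F
t=25: L0/L1/L2 = -/E/- → run E
t=26: L0/L1/L2 = -/E/- → run E
t=27: (idle)
t=28: (idle)
t=29: (idle)
t=30: (idle)
t=31: (idle)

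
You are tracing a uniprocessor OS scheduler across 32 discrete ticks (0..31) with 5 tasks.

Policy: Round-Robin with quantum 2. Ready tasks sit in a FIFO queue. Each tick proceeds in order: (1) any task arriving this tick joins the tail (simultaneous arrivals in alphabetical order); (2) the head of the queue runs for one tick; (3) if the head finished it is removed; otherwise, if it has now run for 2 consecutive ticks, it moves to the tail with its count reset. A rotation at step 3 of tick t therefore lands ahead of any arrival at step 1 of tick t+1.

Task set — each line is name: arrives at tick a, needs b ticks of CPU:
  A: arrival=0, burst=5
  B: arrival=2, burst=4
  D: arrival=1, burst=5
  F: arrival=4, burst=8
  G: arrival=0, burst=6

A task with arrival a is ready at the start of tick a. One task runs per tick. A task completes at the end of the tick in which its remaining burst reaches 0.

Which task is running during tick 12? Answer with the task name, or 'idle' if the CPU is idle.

running at tick 12 = F

t=0: queue=[A,G] q_used=0 → run A
t=1: queue=[A,G,D] q_used=1 → run A
t=2: queue=[G,D,A,B] q_used=0 → run G
t=3: queue=[G,D,A,B] q_used=1 → run G
t=4: queue=[D,A,B,G,F] q_used=0 → run D
t=5: queue=[D,A,B,G,F] q_used=1 → run D
t=6: queue=[A,B,G,F,D] q_used=0 → run A
t=7: queue=[A,B,G,F,D] q_used=1 → run A
t=8: queue=[B,G,F,D,A] q_used=0 → run B
t=9: queue=[B,G,F,D,A] q_used=1 → run B
t=10: queue=[G,F,D,A,B] q_used=0 → run G
t=11: queue=[G,F,D,A,B] q_used=1 → run G
t=12: queue=[F,D,A,B,G] q_used=0 → run F
t=13: queue=[F,D,A,B,G] q_used=1 → run F
t=14: queue=[D,A,B,G,F] q_used=0 → run D
t=15: queue=[D,A,B,G,F] q_used=1 → run D
t=16: queue=[A,B,G,F,D] q_used=0 → run A
t=17: queue=[B,G,F,D] q_used=0 → run B
t=18: queue=[B,G,F,D] q_used=1 → run B
t=19: queue=[G,F,D] q_used=0 → run G
t=20: queue=[G,F,D] q_used=1 → run G
t=21: queue=[F,D] q_used=0 → run F
t=22: queue=[F,D] q_used=1 → run F
t=23: queue=[D,F] q_used=0 → run D
t=24: queue=[F] q_used=0 → run F
t=25: queue=[F] q_used=1 → run F
t=26: queue=[F] q_used=0 → run F
t=27: queue=[F] q_used=1 → run F
t=28: (idle)
t=29: (idle)
t=30: (idle)
t=31: (idle)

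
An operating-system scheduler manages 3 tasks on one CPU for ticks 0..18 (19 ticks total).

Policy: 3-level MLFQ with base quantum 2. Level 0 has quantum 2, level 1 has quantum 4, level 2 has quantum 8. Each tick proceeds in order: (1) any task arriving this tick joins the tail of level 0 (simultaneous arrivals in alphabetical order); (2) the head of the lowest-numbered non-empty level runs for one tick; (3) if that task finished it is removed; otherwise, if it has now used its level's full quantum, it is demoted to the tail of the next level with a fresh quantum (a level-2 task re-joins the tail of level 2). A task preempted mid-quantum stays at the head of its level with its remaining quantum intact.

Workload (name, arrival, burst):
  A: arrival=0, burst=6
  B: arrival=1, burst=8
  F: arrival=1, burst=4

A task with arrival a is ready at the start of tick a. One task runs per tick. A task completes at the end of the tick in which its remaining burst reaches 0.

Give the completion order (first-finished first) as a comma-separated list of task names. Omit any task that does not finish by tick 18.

t=0: L0/L1/L2 = A/-/- → run A
t=1: L0/L1/L2 = ABF/-/- → run A
t=2: L0/L1/L2 = BF/A/- → run B
t=3: L0/L1/L2 = BF/A/- → run B
t=4: L0/L1/L2 = F/AB/- → run F
t=5: L0/L1/L2 = F/AB/- → run F
t=6: L0/L1/L2 = -/ABF/- → run A
t=7: L0/L1/L2 = -/ABF/- → run A
t=8: L0/L1/L2 = -/ABF/- → run A
t=9: L0/L1/L2 = -/ABF/- → run A
t=10: L0/L1/L2 = -/BF/- → run B
t=11: L0/L1/L2 = -/BF/- → run B
t=12: L0/L1/L2 = -/BF/- → run B
t=13: L0/L1/L2 = -/BF/- → run B
t=14: L0/L1/L2 = -/F/B → run F
t=15: L0/L1/L2 = -/F/B → run F
t=16: L0/L1/L2 = -/-/B → run B
t=17: L0/L1/L2 = -/-/B → run B
t=18: (idle)

completion order = A, F, B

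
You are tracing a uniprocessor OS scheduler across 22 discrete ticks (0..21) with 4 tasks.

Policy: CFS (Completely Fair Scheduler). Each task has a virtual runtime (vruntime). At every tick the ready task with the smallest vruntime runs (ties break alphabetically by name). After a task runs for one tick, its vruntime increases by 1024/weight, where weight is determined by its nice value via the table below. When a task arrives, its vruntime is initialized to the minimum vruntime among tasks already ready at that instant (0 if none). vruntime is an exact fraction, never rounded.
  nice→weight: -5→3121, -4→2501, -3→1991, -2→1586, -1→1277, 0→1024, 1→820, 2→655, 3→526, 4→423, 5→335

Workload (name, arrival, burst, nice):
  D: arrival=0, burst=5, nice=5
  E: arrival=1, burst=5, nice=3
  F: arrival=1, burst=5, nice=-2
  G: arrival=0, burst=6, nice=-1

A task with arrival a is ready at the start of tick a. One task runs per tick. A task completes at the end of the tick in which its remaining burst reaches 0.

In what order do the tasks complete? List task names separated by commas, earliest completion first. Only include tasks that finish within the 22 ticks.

t=0: vr[D=0 G=0] → run D
t=1: vr[D=1024/335 E=0 F=0 G=0] → run E
t=2: vr[D=1024/335 E=512/263 F=0 G=0] → run F
t=3: vr[D=1024/335 E=512/263 F=512/793 G=0] → run G
t=4: vr[D=1024/335 E=512/263 F=512/793 G=1024/1277] → run F
t=5: vr[D=1024/335 E=512/263 F=1024/793 G=1024/1277] → run G
t=6: vr[D=1024/335 E=512/263 F=1024/793 G=2048/1277] → run F
t=7: vr[D=1024/335 E=512/263 F=1536/793 G=2048/1277] → run G
t=8: vr[D=1024/335 E=512/263 F=1536/793 G=3072/1277] → run F
t=9: vr[D=1024/335 E=512/263 F=2048/793 G=3072/1277] → run E
t=10: vr[D=1024/335 E=1024/263 F=2048/793 G=3072/1277] → run G
t=11: vr[D=1024/335 E=1024/263 F=2048/793 G=4096/1277] → run F
t=12: vr[D=1024/335 E=1024/263 G=4096/1277] → run D
t=13: vr[D=2048/335 E=1024/263 G=4096/1277] → run G
t=14: vr[D=2048/335 E=1024/263 G=5120/1277] → run E
t=15: vr[D=2048/335 E=1536/263 G=5120/1277] → run G
t=16: vr[D=2048/335 E=1536/263] → run E
t=17: vr[D=2048/335 E=2048/263] → run D
t=18: vr[D=3072/335 E=2048/263] → run E
t=19: vr[D=3072/335] → run D
t=20: vr[D=4096/335] → run D
t=21: (idle)

completion order = F, G, E, D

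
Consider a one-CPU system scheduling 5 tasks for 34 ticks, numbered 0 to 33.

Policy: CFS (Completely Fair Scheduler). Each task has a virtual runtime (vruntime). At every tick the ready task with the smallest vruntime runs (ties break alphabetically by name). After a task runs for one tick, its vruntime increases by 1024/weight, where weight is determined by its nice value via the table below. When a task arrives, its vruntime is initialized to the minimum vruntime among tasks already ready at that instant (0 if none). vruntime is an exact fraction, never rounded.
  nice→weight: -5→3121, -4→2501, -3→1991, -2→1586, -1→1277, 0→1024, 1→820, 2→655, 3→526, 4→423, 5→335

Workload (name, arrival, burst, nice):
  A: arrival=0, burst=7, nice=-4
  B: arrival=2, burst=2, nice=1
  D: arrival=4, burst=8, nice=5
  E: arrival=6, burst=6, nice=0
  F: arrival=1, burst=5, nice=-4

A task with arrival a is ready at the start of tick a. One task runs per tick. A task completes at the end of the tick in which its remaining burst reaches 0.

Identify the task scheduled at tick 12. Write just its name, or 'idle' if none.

running at tick 12 = B

t=0: vr[A=0] → run A
t=1: vr[A=1024/2501 F=1024/2501] → run A
t=2: vr[A=2048/2501 B=1024/2501 F=1024/2501] → run B
t=3: vr[A=2048/2501 B=20736/12505 F=1024/2501] → run F
t=4: vr[A=2048/2501 B=20736/12505 D=2048/2501 F=2048/2501] → run A
t=5: vr[A=3072/2501 B=20736/12505 D=2048/2501 F=2048/2501] → run D
t=6: vr[A=3072/2501 B=20736/12505 D=3247104/837835 E=2048/2501 F=2048/2501] → run E
t=7: vr[A=3072/2501 B=20736/12505 D=3247104/837835 E=4549/2501 F=2048/2501] → run F
t=8: vr[A=3072/2501 B=20736/12505 D=3247104/837835 E=4549/2501 F=3072/2501] → run A
t=9: vr[A=4096/2501 B=20736/12505 D=3247104/837835 E=4549/2501 F=3072/2501] → run F
t=10: vr[A=4096/2501 B=20736/12505 D=3247104/837835 E=4549/2501 F=4096/2501] → run A
t=11: vr[A=5120/2501 B=20736/12505 D=3247104/837835 E=4549/2501 F=4096/2501] → run F
t=12: vr[A=5120/2501 B=20736/12505 D=3247104/837835 E=4549/2501 F=5120/2501] → run B
t=13: vr[A=5120/2501 D=3247104/837835 E=4549/2501 F=5120/2501] → run E
t=14: vr[A=5120/2501 D=3247104/837835 E=7050/2501 F=5120/2501] → run A
t=15: vr[A=6144/2501 D=3247104/837835 E=7050/2501 F=5120/2501] → run F
t=16: vr[A=6144/2501 D=3247104/837835 E=7050/2501] → run A
t=17: vr[D=3247104/837835 E=7050/2501] → run E
t=18: vr[D=3247104/837835 E=9551/2501] → run E
t=19: vr[D=3247104/837835 E=12052/2501] → run D
t=20: vr[D=5808128/837835 E=12052/2501] → run E
t=21: vr[D=5808128/837835 E=14553/2501] → run E
t=22: vr[D=5808128/837835] → run D
t=23: vr[D=8369152/837835] → run D
t=24: vr[D=10930176/837835] → run D
t=25: vr[D=2698240/167567] → run D
t=26: vr[D=16052224/837835] → run D
t=27: vr[D=18613248/837835] → run D
t=28: (idle)
t=29: (idle)
t=30: (idle)
t=31: (idle)
t=32: (idle)
t=33: (idle)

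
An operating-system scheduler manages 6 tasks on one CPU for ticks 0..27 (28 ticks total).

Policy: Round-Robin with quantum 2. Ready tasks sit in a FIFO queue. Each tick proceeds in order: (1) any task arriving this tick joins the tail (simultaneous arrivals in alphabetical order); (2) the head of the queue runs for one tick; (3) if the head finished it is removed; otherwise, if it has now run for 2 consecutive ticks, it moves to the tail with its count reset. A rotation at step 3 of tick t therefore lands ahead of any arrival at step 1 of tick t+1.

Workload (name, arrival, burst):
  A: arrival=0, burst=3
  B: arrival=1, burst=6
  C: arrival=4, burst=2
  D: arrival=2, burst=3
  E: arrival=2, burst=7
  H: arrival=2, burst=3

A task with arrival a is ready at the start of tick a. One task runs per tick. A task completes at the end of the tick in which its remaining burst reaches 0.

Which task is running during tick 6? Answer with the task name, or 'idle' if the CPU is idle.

t=0: queue=[A] q_used=0 → run A
t=1: queue=[A,B] q_used=1 → run A
t=2: queue=[B,A,D,E,H] q_used=0 → run B
t=3: queue=[B,A,D,E,H] q_used=1 → run B
t=4: queue=[A,D,E,H,B,C] q_used=0 → run A
t=5: queue=[D,E,H,B,C] q_used=0 → run D
t=6: queue=[D,E,H,B,C] q_used=1 → run D
t=7: queue=[E,H,B,C,D] q_used=0 → run E
t=8: queue=[E,H,B,C,D] q_used=1 → run E
t=9: queue=[H,B,C,D,E] q_used=0 → run H
t=10: queue=[H,B,C,D,E] q_used=1 → run H
t=11: queue=[B,C,D,E,H] q_used=0 → run B
t=12: queue=[B,C,D,E,H] q_used=1 → run B
t=13: queue=[C,D,E,H,B] q_used=0 → run C
t=14: queue=[C,D,E,H,B] q_used=1 → run C
t=15: queue=[D,E,H,B] q_used=0 → run D
t=16: queue=[E,H,B] q_used=0 → run E
t=17: queue=[E,H,B] q_used=1 → run E
t=18: queue=[H,B,E] q_used=0 → run H
t=19: queue=[B,E] q_used=0 → run B
t=20: queue=[B,E] q_used=1 → run B
t=21: queue=[E] q_used=0 → run E
t=22: queue=[E] q_used=1 → run E
t=23: queue=[E] q_used=0 → run E
t=24: (idle)
t=25: (idle)
t=26: (idle)
t=27: (idle)

running at tick 6 = D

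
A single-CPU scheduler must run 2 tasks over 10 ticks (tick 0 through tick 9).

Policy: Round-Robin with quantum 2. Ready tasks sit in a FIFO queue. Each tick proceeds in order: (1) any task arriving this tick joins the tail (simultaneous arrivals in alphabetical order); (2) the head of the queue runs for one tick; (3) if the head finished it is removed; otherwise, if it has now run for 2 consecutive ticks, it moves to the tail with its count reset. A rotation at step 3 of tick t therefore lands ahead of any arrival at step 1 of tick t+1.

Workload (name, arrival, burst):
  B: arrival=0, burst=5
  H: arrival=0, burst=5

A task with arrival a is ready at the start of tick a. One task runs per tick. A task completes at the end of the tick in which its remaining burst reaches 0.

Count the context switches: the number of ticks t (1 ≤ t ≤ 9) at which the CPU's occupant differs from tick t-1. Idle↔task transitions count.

t=0: queue=[B,H] q_used=0 → run B
t=1: queue=[B,H] q_used=1 → run B
t=2: queue=[H,B] q_used=0 → run H
t=3: queue=[H,B] q_used=1 → run H
t=4: queue=[B,H] q_used=0 → run B
t=5: queue=[B,H] q_used=1 → run B
t=6: queue=[H,B] q_used=0 → run H
t=7: queue=[H,B] q_used=1 → run H
t=8: queue=[B,H] q_used=0 → run B
t=9: queue=[H] q_used=0 → run H

context switches = 5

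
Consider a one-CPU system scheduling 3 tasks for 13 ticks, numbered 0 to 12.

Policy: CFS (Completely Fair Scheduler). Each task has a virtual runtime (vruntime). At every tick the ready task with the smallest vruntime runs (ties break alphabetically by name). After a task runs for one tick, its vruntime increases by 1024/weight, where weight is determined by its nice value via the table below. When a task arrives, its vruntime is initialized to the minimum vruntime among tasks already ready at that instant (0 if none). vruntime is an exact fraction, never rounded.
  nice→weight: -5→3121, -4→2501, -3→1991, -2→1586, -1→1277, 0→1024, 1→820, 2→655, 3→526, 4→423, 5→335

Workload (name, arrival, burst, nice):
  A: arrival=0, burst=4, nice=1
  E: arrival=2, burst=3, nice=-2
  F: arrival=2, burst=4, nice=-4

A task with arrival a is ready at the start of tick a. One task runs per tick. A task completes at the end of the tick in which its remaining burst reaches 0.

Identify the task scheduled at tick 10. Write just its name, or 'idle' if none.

running at tick 10 = E

t=0: vr[A=0] → run A
t=1: vr[A=256/205] → run A
t=2: vr[A=512/205 E=512/205 F=512/205] → run A
t=3: vr[A=768/205 E=512/205 F=512/205] → run E
t=4: vr[A=768/205 E=510976/162565 F=512/205] → run F
t=5: vr[A=768/205 E=510976/162565 F=36352/12505] → run F
t=6: vr[A=768/205 E=510976/162565 F=41472/12505] → run E
t=7: vr[A=768/205 E=615936/162565 F=41472/12505] → run F
t=8: vr[A=768/205 E=615936/162565 F=46592/12505] → run F
t=9: vr[A=768/205 E=615936/162565] → run A
t=10: vr[E=615936/162565] → run E
t=11: (idle)
t=12: (idle)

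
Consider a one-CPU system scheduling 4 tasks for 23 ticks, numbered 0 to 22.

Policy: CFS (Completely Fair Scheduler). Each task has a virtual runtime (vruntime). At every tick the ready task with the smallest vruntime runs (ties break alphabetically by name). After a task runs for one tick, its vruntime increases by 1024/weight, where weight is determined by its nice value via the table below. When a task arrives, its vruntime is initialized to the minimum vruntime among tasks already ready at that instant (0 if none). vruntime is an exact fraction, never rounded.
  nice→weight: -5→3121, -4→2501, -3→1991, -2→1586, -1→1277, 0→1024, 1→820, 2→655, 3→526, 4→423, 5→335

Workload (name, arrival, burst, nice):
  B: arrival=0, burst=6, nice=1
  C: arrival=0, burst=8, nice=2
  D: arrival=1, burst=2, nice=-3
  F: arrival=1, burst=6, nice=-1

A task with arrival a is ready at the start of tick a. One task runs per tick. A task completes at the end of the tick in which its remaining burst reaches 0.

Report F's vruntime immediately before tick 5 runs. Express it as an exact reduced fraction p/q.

t=0: vr[B=0 C=0] → run B
t=1: vr[B=256/205 C=0 D=0 F=0] → run C
t=2: vr[B=256/205 C=1024/655 D=0 F=0] → run D
t=3: vr[B=256/205 C=1024/655 D=1024/1991 F=0] → run F
t=4: vr[B=256/205 C=1024/655 D=1024/1991 F=1024/1277] → run D
t=5: vr[B=256/205 C=1024/655 F=1024/1277] → run F
t=6: vr[B=256/205 C=1024/655 F=2048/1277] → run B
t=7: vr[B=512/205 C=1024/655 F=2048/1277] → run C
t=8: vr[B=512/205 C=2048/655 F=2048/1277] → run F
t=9: vr[B=512/205 C=2048/655 F=3072/1277] → run F
t=10: vr[B=512/205 C=2048/655 F=4096/1277] → run B
t=11: vr[B=768/205 C=2048/655 F=4096/1277] → run C
t=12: vr[B=768/205 C=3072/655 F=4096/1277] → run F
t=13: vr[B=768/205 C=3072/655 F=5120/1277] → run B
t=14: vr[B=1024/205 C=3072/655 F=5120/1277] → run F
t=15: vr[B=1024/205 C=3072/655] → run C
t=16: vr[B=1024/205 C=4096/655] → run B
t=17: vr[B=256/41 C=4096/655] → run B
t=18: vr[C=4096/655] → run C
t=19: vr[C=1024/131] → run C
t=20: vr[C=6144/655] → run C
t=21: vr[C=7168/655] → run C
t=22: (idle)

vruntime(F, start of tick 5) = 1024/1277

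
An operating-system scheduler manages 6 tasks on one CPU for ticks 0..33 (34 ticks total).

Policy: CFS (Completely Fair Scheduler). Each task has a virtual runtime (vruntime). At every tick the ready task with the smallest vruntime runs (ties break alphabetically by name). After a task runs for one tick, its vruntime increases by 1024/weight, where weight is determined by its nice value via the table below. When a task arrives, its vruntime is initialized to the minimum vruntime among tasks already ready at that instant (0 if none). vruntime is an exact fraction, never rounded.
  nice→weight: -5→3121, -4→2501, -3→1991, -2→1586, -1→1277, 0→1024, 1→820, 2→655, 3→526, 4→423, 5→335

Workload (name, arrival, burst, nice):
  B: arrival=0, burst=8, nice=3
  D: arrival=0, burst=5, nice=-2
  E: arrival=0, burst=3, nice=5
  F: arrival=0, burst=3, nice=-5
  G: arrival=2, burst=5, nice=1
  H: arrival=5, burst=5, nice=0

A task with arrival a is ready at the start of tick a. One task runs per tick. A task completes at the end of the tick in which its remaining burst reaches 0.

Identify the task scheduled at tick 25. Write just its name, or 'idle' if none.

running at tick 25 = B

t=0: vr[B=0 D=0 E=0 F=0] → run B
t=1: vr[B=512/263 D=0 E=0 F=0] → run D
t=2: vr[B=512/263 D=512/793 E=0 F=0 G=0] → run E
t=3: vr[B=512/263 D=512/793 E=1024/335 F=0 G=0] → run F
t=4: vr[B=512/263 D=512/793 E=1024/335 F=1024/3121 G=0] → run G
t=5: vr[B=512/263 D=512/793 E=1024/335 F=1024/3121 G=256/205 H=1024/3121] → run F
t=6: vr[B=512/263 D=512/793 E=1024/335 F=2048/3121 G=256/205 H=1024/3121] → run H
t=7: vr[B=512/263 D=512/793 E=1024/335 F=2048/3121 G=256/205 H=4145/3121] → run D
t=8: vr[B=512/263 D=1024/793 E=1024/335 F=2048/3121 G=256/205 H=4145/3121] → run F
t=9: vr[B=512/263 D=1024/793 E=1024/335 G=256/205 H=4145/3121] → run G
t=10: vr[B=512/263 D=1024/793 E=1024/335 G=512/205 H=4145/3121] → run D
t=11: vr[B=512/263 D=1536/793 E=1024/335 G=512/205 H=4145/3121] → run H
t=12: vr[B=512/263 D=1536/793 E=1024/335 G=512/205 H=7266/3121] → run D
t=13: vr[B=512/263 D=2048/793 E=1024/335 G=512/205 H=7266/3121] → run B
t=14: vr[B=1024/263 D=2048/793 E=1024/335 G=512/205 H=7266/3121] → run H
t=15: vr[B=1024/263 D=2048/793 E=1024/335 G=512/205 H=10387/3121] → run G
t=16: vr[B=1024/263 D=2048/793 E=1024/335 G=768/205 H=10387/3121] → run D
t=17: vr[B=1024/263 E=1024/335 G=768/205 H=10387/3121] → run E
t=18: vr[B=1024/263 E=2048/335 G=768/205 H=10387/3121] → run H
t=19: vr[B=1024/263 E=2048/335 G=768/205 H=13508/3121] → run G
t=20: vr[B=1024/263 E=2048/335 G=1024/205 H=13508/3121] → run B
t=21: vr[B=1536/263 E=2048/335 G=1024/205 H=13508/3121] → run H
t=22: vr[B=1536/263 E=2048/335 G=1024/205] → run G
t=23: vr[B=1536/263 E=2048/335] → run B
t=24: vr[B=2048/263 E=2048/335] → run E
t=25: vr[B=2048/263] → run B
t=26: vr[B=2560/263] → run B
t=27: vr[B=3072/263] → run B
t=28: vr[B=3584/263] → run B
t=29: (idle)
t=30: (idle)
t=31: (idle)
t=32: (idle)
t=33: (idle)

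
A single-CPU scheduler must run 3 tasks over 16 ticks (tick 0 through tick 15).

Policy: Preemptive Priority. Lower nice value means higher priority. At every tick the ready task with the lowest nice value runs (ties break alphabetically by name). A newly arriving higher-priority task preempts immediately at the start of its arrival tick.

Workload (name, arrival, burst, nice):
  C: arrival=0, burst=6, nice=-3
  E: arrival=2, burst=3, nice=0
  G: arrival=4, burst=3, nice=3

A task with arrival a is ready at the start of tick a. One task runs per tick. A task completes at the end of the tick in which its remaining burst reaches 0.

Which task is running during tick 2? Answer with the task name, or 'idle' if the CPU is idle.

running at tick 2 = C

t=0: ready={C} → run C
t=1: ready={C} → run C
t=2: ready={C,E} → run C
t=3: ready={C,E} → run C
t=4: ready={C,E,G} → run C
t=5: ready={C,E,G} → run C
t=6: ready={E,G} → run E
t=7: ready={E,G} → run E
t=8: ready={E,G} → run E
t=9: ready={G} → run G
t=10: ready={G} → run G
t=11: ready={G} → run G
t=12: (idle)
t=13: (idle)
t=14: (idle)
t=15: (idle)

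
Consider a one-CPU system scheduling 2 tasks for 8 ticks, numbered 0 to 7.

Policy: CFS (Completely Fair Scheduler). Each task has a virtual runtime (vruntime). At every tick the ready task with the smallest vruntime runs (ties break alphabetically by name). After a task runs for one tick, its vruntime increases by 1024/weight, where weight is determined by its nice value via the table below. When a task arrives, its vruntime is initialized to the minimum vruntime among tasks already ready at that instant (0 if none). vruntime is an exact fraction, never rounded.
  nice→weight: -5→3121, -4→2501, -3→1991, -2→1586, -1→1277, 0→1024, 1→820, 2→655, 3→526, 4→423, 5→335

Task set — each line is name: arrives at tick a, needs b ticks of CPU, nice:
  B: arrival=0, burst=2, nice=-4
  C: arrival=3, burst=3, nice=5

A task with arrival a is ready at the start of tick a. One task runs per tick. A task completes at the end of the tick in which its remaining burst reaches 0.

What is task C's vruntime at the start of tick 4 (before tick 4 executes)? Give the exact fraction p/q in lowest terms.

vruntime(C, start of tick 4) = 1024/335

t=0: vr[B=0] → run B
t=1: vr[B=1024/2501] → run B
t=2: (idle)
t=3: vr[C=0] → run C
t=4: vr[C=1024/335] → run C
t=5: vr[C=2048/335] → run C
t=6: (idle)
t=7: (idle)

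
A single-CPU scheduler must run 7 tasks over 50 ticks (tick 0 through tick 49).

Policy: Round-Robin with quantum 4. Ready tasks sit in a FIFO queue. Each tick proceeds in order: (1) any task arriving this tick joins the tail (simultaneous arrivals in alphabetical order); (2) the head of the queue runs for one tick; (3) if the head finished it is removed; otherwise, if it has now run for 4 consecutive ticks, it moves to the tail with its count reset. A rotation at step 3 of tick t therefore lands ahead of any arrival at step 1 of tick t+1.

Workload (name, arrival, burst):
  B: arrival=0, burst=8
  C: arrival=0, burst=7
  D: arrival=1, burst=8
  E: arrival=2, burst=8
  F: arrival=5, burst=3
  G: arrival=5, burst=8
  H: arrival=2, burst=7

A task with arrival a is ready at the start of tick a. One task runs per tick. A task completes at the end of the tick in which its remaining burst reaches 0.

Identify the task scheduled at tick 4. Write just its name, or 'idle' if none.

t=0: queue=[B,C] q_used=0 → run B
t=1: queue=[B,C,D] q_used=1 → run B
t=2: queue=[B,C,D,E,H] q_used=2 → run B
t=3: queue=[B,C,D,E,H] q_used=3 → run B
t=4: queue=[C,D,E,H,B] q_used=0 → run C
t=5: queue=[C,D,E,H,B,F,G] q_used=1 → run C
t=6: queue=[C,D,E,H,B,F,G] q_used=2 → run C
t=7: queue=[C,D,E,H,B,F,G] q_used=3 → run C
t=8: queue=[D,E,H,B,F,G,C] q_used=0 → run D
t=9: queue=[D,E,H,B,F,G,C] q_used=1 → run D
t=10: queue=[D,E,H,B,F,G,C] q_used=2 → run D
t=11: queue=[D,E,H,B,F,G,C] q_used=3 → run D
t=12: queue=[E,H,B,F,G,C,D] q_used=0 → run E
t=13: queue=[E,H,B,F,G,C,D] q_used=1 → run E
t=14: queue=[E,H,B,F,G,C,D] q_used=2 → run E
t=15: queue=[E,H,B,F,G,C,D] q_used=3 → run E
t=16: queue=[H,B,F,G,C,D,E] q_used=0 → run H
t=17: queue=[H,B,F,G,C,D,E] q_used=1 → run H
t=18: queue=[H,B,F,G,C,D,E] q_used=2 → run H
t=19: queue=[H,B,F,G,C,D,E] q_used=3 → run H
t=20: queue=[B,F,G,C,D,E,H] q_used=0 → run B
t=21: queue=[B,F,G,C,D,E,H] q_used=1 → run B
t=22: queue=[B,F,G,C,D,E,H] q_used=2 → run B
t=23: queue=[B,F,G,C,D,E,H] q_used=3 → run B
t=24: queue=[F,G,C,D,E,H] q_used=0 → run F
t=25: queue=[F,G,C,D,E,H] q_used=1 → run F
t=26: queue=[F,G,C,D,E,H] q_used=2 → run F
t=27: queue=[G,C,D,E,H] q_used=0 → run G
t=28: queue=[G,C,D,E,H] q_used=1 → run G
t=29: queue=[G,C,D,E,H] q_used=2 → run G
t=30: queue=[G,C,D,E,H] q_used=3 → run G
t=31: queue=[C,D,E,H,G] q_used=0 → run C
t=32: queue=[C,D,E,H,G] q_used=1 → run C
t=33: queue=[C,D,E,H,G] q_used=2 → run C
t=34: queue=[D,E,H,G] q_used=0 → run D
t=35: queue=[D,E,H,G] q_used=1 → run D
t=36: queue=[D,E,H,G] q_used=2 → run D
t=37: queue=[D,E,H,G] q_used=3 → run D
t=38: queue=[E,H,G] q_used=0 → run E
t=39: queue=[E,H,G] q_used=1 → run E
t=40: queue=[E,H,G] q_used=2 → run E
t=41: queue=[E,H,G] q_used=3 → run E
t=42: queue=[H,G] q_used=0 → run H
t=43: queue=[H,G] q_used=1 → run H
t=44: queue=[H,G] q_used=2 → run H
t=45: queue=[G] q_used=0 → run G
t=46: queue=[G] q_used=1 → run G
t=47: queue=[G] q_used=2 → run G
t=48: queue=[G] q_used=3 → run G
t=49: (idle)

running at tick 4 = C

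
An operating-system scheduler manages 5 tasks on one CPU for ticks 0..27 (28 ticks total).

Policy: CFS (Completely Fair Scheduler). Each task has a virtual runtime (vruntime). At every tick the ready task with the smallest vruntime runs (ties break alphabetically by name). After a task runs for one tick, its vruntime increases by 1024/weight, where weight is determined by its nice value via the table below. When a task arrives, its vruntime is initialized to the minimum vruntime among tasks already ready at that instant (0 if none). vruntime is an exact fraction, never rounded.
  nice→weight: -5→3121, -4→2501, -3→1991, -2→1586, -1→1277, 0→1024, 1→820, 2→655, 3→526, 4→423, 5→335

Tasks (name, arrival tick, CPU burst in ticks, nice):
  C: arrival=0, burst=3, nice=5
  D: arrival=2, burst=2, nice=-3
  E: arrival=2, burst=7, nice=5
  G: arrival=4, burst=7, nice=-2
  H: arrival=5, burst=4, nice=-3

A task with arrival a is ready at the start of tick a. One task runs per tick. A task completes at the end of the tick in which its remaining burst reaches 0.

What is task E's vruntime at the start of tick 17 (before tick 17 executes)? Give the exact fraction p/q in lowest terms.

t=0: vr[C=0] → run C
t=1: vr[C=1024/335] → run C
t=2: vr[C=2048/335 D=2048/335 E=2048/335] → run C
t=3: vr[D=2048/335 E=2048/335] → run D
t=4: vr[D=4420608/666985 E=2048/335 G=2048/335] → run E
t=5: vr[D=4420608/666985 E=3072/335 G=2048/335 H=2048/335] → run G
t=6: vr[D=4420608/666985 E=3072/335 G=1795584/265655 H=2048/335] → run H
t=7: vr[D=4420608/666985 E=3072/335 G=1795584/265655 H=4420608/666985] → run D
t=8: vr[E=3072/335 G=1795584/265655 H=4420608/666985] → run H
t=9: vr[E=3072/335 G=1795584/265655 H=4763648/666985] → run G
t=10: vr[E=3072/335 G=1967104/265655 H=4763648/666985] → run H
t=11: vr[E=3072/335 G=1967104/265655 H=5106688/666985] → run G
t=12: vr[E=3072/335 G=2138624/265655 H=5106688/666985] → run H
t=13: vr[E=3072/335 G=2138624/265655] → run G
t=14: vr[E=3072/335 G=2310144/265655] → run G
t=15: vr[E=3072/335 G=2481664/265655] → run E
t=16: vr[E=4096/335 G=2481664/265655] → run G
t=17: vr[E=4096/335 G=2653184/265655] → run G
t=18: vr[E=4096/335] → run E
t=19: vr[E=1024/67] → run E
t=20: vr[E=6144/335] → run E
t=21: vr[E=7168/335] → run E
t=22: vr[E=8192/335] → run E
t=23: (idle)
t=24: (idle)
t=25: (idle)
t=26: (idle)
t=27: (idle)

vruntime(E, start of tick 17) = 4096/335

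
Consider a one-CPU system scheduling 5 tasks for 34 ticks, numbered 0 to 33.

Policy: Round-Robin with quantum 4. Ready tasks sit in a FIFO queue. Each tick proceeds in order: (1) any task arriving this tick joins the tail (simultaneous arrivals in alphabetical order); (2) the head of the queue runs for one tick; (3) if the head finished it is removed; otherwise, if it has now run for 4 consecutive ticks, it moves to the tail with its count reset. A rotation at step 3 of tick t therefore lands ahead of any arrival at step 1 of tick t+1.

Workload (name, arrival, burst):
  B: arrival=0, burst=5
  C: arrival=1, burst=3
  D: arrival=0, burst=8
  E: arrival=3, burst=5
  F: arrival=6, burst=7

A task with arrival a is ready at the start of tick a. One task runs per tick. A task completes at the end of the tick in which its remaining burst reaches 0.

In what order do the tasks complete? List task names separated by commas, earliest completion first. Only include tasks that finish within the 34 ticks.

t=0: queue=[B,D] q_used=0 → run B
t=1: queue=[B,D,C] q_used=1 → run B
t=2: queue=[B,D,C] q_used=2 → run B
t=3: queue=[B,D,C,E] q_used=3 → run B
t=4: queue=[D,C,E,B] q_used=0 → run D
t=5: queue=[D,C,E,B] q_used=1 → run D
t=6: queue=[D,C,E,B,F] q_used=2 → run D
t=7: queue=[D,C,E,B,F] q_used=3 → run D
t=8: queue=[C,E,B,F,D] q_used=0 → run C
t=9: queue=[C,E,B,F,D] q_used=1 → run C
t=10: queue=[C,E,B,F,D] q_used=2 → run C
t=11: queue=[E,B,F,D] q_used=0 → run E
t=12: queue=[E,B,F,D] q_used=1 → run E
t=13: queue=[E,B,F,D] q_used=2 → run E
t=14: queue=[E,B,F,D] q_used=3 → run E
t=15: queue=[B,F,D,E] q_used=0 → run B
t=16: queue=[F,D,E] q_used=0 → run F
t=17: queue=[F,D,E] q_used=1 → run F
t=18: queue=[F,D,E] q_used=2 → run F
t=19: queue=[F,D,E] q_used=3 → run F
t=20: queue=[D,E,F] q_used=0 → run D
t=21: queue=[D,E,F] q_used=1 → run D
t=22: queue=[D,E,F] q_used=2 → run D
t=23: queue=[D,E,F] q_used=3 → run D
t=24: queue=[E,F] q_used=0 → run E
t=25: queue=[F] q_used=0 → run F
t=26: queue=[F] q_used=1 → run F
t=27: queue=[F] q_used=2 → run F
t=28: (idle)
t=29: (idle)
t=30: (idle)
t=31: (idle)
t=32: (idle)
t=33: (idle)

completion order = C, B, D, E, F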